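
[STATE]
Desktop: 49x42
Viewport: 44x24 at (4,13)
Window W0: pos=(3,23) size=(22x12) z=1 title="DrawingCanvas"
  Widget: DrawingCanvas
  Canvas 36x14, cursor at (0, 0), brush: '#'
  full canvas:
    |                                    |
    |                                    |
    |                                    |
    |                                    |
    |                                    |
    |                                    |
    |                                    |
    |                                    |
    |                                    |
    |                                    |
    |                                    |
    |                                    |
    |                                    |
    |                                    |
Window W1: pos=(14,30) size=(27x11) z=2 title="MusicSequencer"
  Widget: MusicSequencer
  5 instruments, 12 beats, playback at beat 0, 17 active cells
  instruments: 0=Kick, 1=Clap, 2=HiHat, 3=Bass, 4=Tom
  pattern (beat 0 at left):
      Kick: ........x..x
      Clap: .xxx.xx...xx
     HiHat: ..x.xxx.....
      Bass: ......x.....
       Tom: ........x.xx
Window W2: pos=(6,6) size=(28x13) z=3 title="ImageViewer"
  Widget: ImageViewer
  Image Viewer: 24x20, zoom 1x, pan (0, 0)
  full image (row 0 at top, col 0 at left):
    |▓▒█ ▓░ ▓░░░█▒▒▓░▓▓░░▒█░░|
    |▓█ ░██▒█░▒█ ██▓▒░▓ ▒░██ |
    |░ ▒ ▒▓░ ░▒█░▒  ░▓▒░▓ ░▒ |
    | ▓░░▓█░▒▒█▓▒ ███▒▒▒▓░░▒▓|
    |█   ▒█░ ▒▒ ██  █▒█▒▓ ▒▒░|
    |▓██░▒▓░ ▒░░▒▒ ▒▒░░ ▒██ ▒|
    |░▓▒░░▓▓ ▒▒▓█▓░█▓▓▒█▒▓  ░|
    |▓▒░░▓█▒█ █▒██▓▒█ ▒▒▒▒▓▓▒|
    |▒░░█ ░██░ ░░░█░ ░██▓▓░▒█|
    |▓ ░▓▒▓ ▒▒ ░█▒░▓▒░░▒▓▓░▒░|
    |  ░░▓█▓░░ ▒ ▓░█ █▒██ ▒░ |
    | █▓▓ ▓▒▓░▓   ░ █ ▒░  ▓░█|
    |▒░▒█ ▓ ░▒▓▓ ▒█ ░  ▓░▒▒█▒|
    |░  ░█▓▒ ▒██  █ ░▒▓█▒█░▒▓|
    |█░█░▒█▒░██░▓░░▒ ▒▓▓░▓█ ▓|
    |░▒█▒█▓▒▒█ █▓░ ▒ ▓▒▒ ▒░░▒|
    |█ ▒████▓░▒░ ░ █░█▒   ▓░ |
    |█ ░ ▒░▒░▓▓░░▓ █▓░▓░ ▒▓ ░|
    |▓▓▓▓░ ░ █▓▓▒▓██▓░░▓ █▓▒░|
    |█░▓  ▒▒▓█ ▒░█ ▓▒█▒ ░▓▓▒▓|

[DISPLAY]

  ┃█   ▒█░ ▒▒ ██  █▒█▒▓ ▒▒░  ┃              
  ┃▓██░▒▓░ ▒░░▒▒ ▒▒░░ ▒██ ▒  ┃              
  ┃░▓▒░░▓▓ ▒▒▓█▓░█▓▓▒█▒▓  ░  ┃              
  ┃▓▒░░▓█▒█ █▒██▓▒█ ▒▒▒▒▓▓▒  ┃              
  ┃▒░░█ ░██░ ░░░█░ ░██▓▓░▒█  ┃              
  ┗━━━━━━━━━━━━━━━━━━━━━━━━━━┛              
                                            
                                            
                                            
                                            
━━━━━━━━━━━━━━━━━━━━┓                       
 DrawingCanvas      ┃                       
────────────────────┨                       
+                   ┃                       
                    ┃                       
                    ┃                       
                    ┃                       
          ┏━━━━━━━━━━━━━━━━━━━━━━━━━┓       
          ┃ MusicSequencer          ┃       
          ┠─────────────────────────┨       
          ┃      ▼12345678901       ┃       
━━━━━━━━━━┃  Kick········█··█       ┃       
          ┃  Clap·███·██···██       ┃       
          ┃ HiHat··█·███·····       ┃       


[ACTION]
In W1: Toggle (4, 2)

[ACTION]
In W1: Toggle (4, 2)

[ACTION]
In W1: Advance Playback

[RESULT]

  ┃█   ▒█░ ▒▒ ██  █▒█▒▓ ▒▒░  ┃              
  ┃▓██░▒▓░ ▒░░▒▒ ▒▒░░ ▒██ ▒  ┃              
  ┃░▓▒░░▓▓ ▒▒▓█▓░█▓▓▒█▒▓  ░  ┃              
  ┃▓▒░░▓█▒█ █▒██▓▒█ ▒▒▒▒▓▓▒  ┃              
  ┃▒░░█ ░██░ ░░░█░ ░██▓▓░▒█  ┃              
  ┗━━━━━━━━━━━━━━━━━━━━━━━━━━┛              
                                            
                                            
                                            
                                            
━━━━━━━━━━━━━━━━━━━━┓                       
 DrawingCanvas      ┃                       
────────────────────┨                       
+                   ┃                       
                    ┃                       
                    ┃                       
                    ┃                       
          ┏━━━━━━━━━━━━━━━━━━━━━━━━━┓       
          ┃ MusicSequencer          ┃       
          ┠─────────────────────────┨       
          ┃      0▼2345678901       ┃       
━━━━━━━━━━┃  Kick········█··█       ┃       
          ┃  Clap·███·██···██       ┃       
          ┃ HiHat··█·███·····       ┃       


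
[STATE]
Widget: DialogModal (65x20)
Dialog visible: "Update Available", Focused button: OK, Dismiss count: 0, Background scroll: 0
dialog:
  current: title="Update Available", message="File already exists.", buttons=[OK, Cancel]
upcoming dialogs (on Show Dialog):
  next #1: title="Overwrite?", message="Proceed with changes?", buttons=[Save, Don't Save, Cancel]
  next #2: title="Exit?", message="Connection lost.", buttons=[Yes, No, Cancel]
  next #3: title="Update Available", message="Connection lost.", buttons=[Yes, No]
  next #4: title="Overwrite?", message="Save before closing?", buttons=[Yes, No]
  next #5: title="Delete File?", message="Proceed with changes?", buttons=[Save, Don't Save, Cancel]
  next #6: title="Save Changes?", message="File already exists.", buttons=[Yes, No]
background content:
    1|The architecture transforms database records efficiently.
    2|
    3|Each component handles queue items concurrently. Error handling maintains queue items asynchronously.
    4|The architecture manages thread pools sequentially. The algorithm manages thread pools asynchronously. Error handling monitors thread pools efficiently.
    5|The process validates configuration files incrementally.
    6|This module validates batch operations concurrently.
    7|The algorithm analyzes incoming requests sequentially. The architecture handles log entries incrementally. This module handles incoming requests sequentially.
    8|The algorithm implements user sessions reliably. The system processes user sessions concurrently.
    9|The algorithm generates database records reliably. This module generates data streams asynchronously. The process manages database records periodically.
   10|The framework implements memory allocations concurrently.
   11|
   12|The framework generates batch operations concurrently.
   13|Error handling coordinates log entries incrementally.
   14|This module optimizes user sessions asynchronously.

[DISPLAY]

The architecture transforms database records efficiently.        
                                                                 
Each component handles queue items concurrently. Error handling m
The architecture manages thread pools sequentially. The algorithm
The process validates configuration files incrementally.         
This module validates batch operations concurrently.             
The algorithm analyzes incoming requests sequentially. The archit
The algorithm implem┌──────────────────────┐bly. The system proce
The algorithm genera│   Update Available   │iably. This module ge
The framework implem│ File already exists. │concurrently.        
                    │    [OK]  Cancel      │                     
The framework genera└──────────────────────┘currently.           
Error handling coordinates log entries incrementally.            
This module optimizes user sessions asynchronously.              
                                                                 
                                                                 
                                                                 
                                                                 
                                                                 
                                                                 


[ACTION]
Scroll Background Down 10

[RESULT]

                                                                 
The framework generates batch operations concurrently.           
Error handling coordinates log entries incrementally.            
This module optimizes user sessions asynchronously.              
                                                                 
                                                                 
                                                                 
                    ┌──────────────────────┐                     
                    │   Update Available   │                     
                    │ File already exists. │                     
                    │    [OK]  Cancel      │                     
                    └──────────────────────┘                     
                                                                 
                                                                 
                                                                 
                                                                 
                                                                 
                                                                 
                                                                 
                                                                 


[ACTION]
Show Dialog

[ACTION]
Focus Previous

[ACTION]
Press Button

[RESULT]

                                                                 
The framework generates batch operations concurrently.           
Error handling coordinates log entries incrementally.            
This module optimizes user sessions asynchronously.              
                                                                 
                                                                 
                                                                 
                                                                 
                                                                 
                                                                 
                                                                 
                                                                 
                                                                 
                                                                 
                                                                 
                                                                 
                                                                 
                                                                 
                                                                 
                                                                 


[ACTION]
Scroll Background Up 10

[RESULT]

The architecture transforms database records efficiently.        
                                                                 
Each component handles queue items concurrently. Error handling m
The architecture manages thread pools sequentially. The algorithm
The process validates configuration files incrementally.         
This module validates batch operations concurrently.             
The algorithm analyzes incoming requests sequentially. The archit
The algorithm implements user sessions reliably. The system proce
The algorithm generates database records reliably. This module ge
The framework implements memory allocations concurrently.        
                                                                 
The framework generates batch operations concurrently.           
Error handling coordinates log entries incrementally.            
This module optimizes user sessions asynchronously.              
                                                                 
                                                                 
                                                                 
                                                                 
                                                                 
                                                                 


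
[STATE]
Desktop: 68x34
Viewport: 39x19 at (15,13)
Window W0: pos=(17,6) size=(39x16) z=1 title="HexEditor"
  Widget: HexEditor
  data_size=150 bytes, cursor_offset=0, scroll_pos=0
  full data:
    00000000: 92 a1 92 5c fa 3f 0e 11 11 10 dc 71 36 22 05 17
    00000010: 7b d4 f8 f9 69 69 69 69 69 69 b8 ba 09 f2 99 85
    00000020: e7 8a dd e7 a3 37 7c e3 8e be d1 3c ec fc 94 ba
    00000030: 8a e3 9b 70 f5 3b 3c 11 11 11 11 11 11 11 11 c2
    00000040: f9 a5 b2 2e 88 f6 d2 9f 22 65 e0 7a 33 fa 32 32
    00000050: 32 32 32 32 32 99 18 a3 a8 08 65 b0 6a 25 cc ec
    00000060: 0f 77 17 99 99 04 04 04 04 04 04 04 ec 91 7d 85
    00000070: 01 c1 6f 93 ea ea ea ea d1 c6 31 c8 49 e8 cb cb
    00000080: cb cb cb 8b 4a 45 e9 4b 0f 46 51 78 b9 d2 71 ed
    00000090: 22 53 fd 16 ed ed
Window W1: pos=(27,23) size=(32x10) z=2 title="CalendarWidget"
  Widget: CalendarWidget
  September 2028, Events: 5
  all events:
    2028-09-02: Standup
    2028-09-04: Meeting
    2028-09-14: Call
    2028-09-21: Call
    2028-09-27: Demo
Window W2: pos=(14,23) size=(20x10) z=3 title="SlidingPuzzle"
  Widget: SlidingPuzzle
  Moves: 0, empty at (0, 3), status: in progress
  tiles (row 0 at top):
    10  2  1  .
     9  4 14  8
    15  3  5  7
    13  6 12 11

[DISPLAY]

  ┃00000040  f9 a5 b2 2e 88 f6 d2 9f  2
  ┃00000050  32 32 32 32 32 99 18 a3  a
  ┃00000060  0f 77 17 99 99 04 04 04  0
  ┃00000070  01 c1 6f 93 ea ea ea ea  d
  ┃00000080  cb cb cb 8b 4a 45 e9 4b  0
  ┃00000090  22 53 fd 16 ed ed         
  ┃                                    
  ┃                                    
  ┗━━━━━━━━━━━━━━━━━━━━━━━━━━━━━━━━━━━━
                                       
━━━━━━━━━━━━━━━━━━┓━━━━━━━━━━━━━━━━━━━━
 SlidingPuzzle    ┃darWidget           
──────────────────┨────────────────────
┌────┬────┬────┬──┃  September 2028    
│ 10 │  2 │  1 │  ┃We Th Fr Sa Su      
├────┼────┼────┼──┃       1  2*  3     
│  9 │  4 │ 14 │  ┃  6  7  8  9 10     
├────┼────┼────┼──┃13 14* 15 16 17     
│ 15 │  3 │  5 │  ┃20 21* 22 23 24     


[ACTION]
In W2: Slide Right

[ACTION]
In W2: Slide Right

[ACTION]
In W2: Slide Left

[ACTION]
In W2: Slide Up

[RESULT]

  ┃00000040  f9 a5 b2 2e 88 f6 d2 9f  2
  ┃00000050  32 32 32 32 32 99 18 a3  a
  ┃00000060  0f 77 17 99 99 04 04 04  0
  ┃00000070  01 c1 6f 93 ea ea ea ea  d
  ┃00000080  cb cb cb 8b 4a 45 e9 4b  0
  ┃00000090  22 53 fd 16 ed ed         
  ┃                                    
  ┃                                    
  ┗━━━━━━━━━━━━━━━━━━━━━━━━━━━━━━━━━━━━
                                       
━━━━━━━━━━━━━━━━━━┓━━━━━━━━━━━━━━━━━━━━
 SlidingPuzzle    ┃darWidget           
──────────────────┨────────────────────
┌────┬────┬────┬──┃  September 2028    
│ 10 │  2 │ 14 │  ┃We Th Fr Sa Su      
├────┼────┼────┼──┃       1  2*  3     
│  9 │  4 │    │  ┃  6  7  8  9 10     
├────┼────┼────┼──┃13 14* 15 16 17     
│ 15 │  3 │  5 │  ┃20 21* 22 23 24     


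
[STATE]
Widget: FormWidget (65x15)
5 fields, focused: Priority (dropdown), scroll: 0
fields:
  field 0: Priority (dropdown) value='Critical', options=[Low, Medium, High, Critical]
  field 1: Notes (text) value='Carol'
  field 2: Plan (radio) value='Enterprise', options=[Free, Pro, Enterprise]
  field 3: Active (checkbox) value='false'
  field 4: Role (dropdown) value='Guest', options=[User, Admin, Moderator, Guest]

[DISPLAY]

> Priority:   [Critical                                        ▼]
  Notes:      [Carol                                            ]
  Plan:       ( ) Free  ( ) Pro  (●) Enterprise                  
  Active:     [ ]                                                
  Role:       [Guest                                           ▼]
                                                                 
                                                                 
                                                                 
                                                                 
                                                                 
                                                                 
                                                                 
                                                                 
                                                                 
                                                                 


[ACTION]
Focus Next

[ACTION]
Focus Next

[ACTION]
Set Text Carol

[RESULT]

  Priority:   [Critical                                        ▼]
  Notes:      [Carol                                            ]
> Plan:       ( ) Free  ( ) Pro  (●) Enterprise                  
  Active:     [ ]                                                
  Role:       [Guest                                           ▼]
                                                                 
                                                                 
                                                                 
                                                                 
                                                                 
                                                                 
                                                                 
                                                                 
                                                                 
                                                                 


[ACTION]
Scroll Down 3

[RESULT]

  Active:     [ ]                                                
  Role:       [Guest                                           ▼]
                                                                 
                                                                 
                                                                 
                                                                 
                                                                 
                                                                 
                                                                 
                                                                 
                                                                 
                                                                 
                                                                 
                                                                 
                                                                 


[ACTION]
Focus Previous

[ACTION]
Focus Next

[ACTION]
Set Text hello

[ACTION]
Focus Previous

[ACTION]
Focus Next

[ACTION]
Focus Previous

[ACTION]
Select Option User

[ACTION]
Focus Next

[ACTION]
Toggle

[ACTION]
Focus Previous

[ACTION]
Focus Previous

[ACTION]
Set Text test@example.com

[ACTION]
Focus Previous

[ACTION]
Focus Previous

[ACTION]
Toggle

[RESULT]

> Active:     [x]                                                
  Role:       [Guest                                           ▼]
                                                                 
                                                                 
                                                                 
                                                                 
                                                                 
                                                                 
                                                                 
                                                                 
                                                                 
                                                                 
                                                                 
                                                                 
                                                                 


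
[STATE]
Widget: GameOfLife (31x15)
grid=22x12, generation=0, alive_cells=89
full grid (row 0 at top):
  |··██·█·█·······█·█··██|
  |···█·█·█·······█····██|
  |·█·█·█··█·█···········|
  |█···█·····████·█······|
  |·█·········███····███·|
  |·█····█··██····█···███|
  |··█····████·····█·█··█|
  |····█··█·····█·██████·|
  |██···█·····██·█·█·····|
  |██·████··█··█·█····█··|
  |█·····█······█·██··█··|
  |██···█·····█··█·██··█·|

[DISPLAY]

Gen: 0                         
··██·█·█·······█·█··██         
···█·█·█·······█····██         
·█·█·█··█·█···········         
█···█·····████·█······         
·█·········███····███·         
·█····█··██····█···███         
··█····████·····█·█··█         
····█··█·····█·██████·         
██···█·····██·█·█·····         
██·████··█··█·█····█··         
█·····█······█·██··█··         
██···█·····█··█·██··█·         
                               
                               


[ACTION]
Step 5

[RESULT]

Gen: 5                         
···██··███············         
···█·█····█·███····█··         
·····█·······█·██·███·         
········██···██·······         
·█·█···█·█···█····██··         
·█·█·███·█··█·····███·         
█··█··█·····███████···         
█··████··███·····█·█··         
█··█··█·········█··█··         
█····██···············         
·██·█·········██······         
··██·········█···███··         
                               
                               


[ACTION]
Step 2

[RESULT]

Gen: 7                         
···███·███··██·····█··         
···█·█·█··█·██·█··█·█·         
····██·█··█····█·█···█         
···········██··███··██         
····█·██·██······█··██         
██·█··██··█·····██··██         
···█····███·····█··██·         
···██·██··█········█··         
·······█··█·███·······         
█·····█···············         
█·····█·······██······         
·█·██·················         
                               
                               


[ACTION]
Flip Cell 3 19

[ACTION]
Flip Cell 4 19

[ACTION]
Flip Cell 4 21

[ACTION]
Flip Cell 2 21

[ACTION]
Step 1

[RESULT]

Gen: 8                         
···█·█·███·████····█··         
···█···█··█·██··█·██··         
····██····█··█·█·█···█         
····█··███·█···█·█·█·█         
·····██████····█······         
··█████····█····██···█         
···█·█··█·██····████·█         
···██·██··█··█·····██·         
·····█·█···█·█········         
······██·······█······         
██···█················         
······················         
                               
                               


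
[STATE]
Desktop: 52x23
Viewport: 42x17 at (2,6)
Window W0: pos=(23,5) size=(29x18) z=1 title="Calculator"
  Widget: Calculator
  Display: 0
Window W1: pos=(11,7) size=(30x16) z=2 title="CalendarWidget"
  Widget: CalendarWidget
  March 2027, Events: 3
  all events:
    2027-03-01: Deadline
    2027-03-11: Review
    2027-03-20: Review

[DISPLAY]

                     ┃ Calculator         
         ┏━━━━━━━━━━━━━━━━━━━━━━━━━━━━┓───
         ┃ CalendarWidget             ┃   
         ┠────────────────────────────┨   
         ┃         March 2027         ┃   
         ┃Mo Tu We Th Fr Sa Su        ┃   
         ┃ 1*  2  3  4  5  6  7       ┃   
         ┃ 8  9 10 11* 12 13 14       ┃   
         ┃15 16 17 18 19 20* 21       ┃   
         ┃22 23 24 25 26 27 28        ┃   
         ┃29 30 31                    ┃   
         ┃                            ┃   
         ┃                            ┃   
         ┃                            ┃   
         ┃                            ┃   
         ┃                            ┃   
         ┗━━━━━━━━━━━━━━━━━━━━━━━━━━━━┛━━━


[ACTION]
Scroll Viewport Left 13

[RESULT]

                       ┃ Calculator       
           ┏━━━━━━━━━━━━━━━━━━━━━━━━━━━━┓─
           ┃ CalendarWidget             ┃ 
           ┠────────────────────────────┨ 
           ┃         March 2027         ┃ 
           ┃Mo Tu We Th Fr Sa Su        ┃ 
           ┃ 1*  2  3  4  5  6  7       ┃ 
           ┃ 8  9 10 11* 12 13 14       ┃ 
           ┃15 16 17 18 19 20* 21       ┃ 
           ┃22 23 24 25 26 27 28        ┃ 
           ┃29 30 31                    ┃ 
           ┃                            ┃ 
           ┃                            ┃ 
           ┃                            ┃ 
           ┃                            ┃ 
           ┃                            ┃ 
           ┗━━━━━━━━━━━━━━━━━━━━━━━━━━━━┛━


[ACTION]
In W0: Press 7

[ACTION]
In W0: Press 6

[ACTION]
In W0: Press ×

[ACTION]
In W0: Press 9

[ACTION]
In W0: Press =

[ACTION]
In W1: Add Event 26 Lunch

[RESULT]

                       ┃ Calculator       
           ┏━━━━━━━━━━━━━━━━━━━━━━━━━━━━┓─
           ┃ CalendarWidget             ┃ 
           ┠────────────────────────────┨ 
           ┃         March 2027         ┃ 
           ┃Mo Tu We Th Fr Sa Su        ┃ 
           ┃ 1*  2  3  4  5  6  7       ┃ 
           ┃ 8  9 10 11* 12 13 14       ┃ 
           ┃15 16 17 18 19 20* 21       ┃ 
           ┃22 23 24 25 26* 27 28       ┃ 
           ┃29 30 31                    ┃ 
           ┃                            ┃ 
           ┃                            ┃ 
           ┃                            ┃ 
           ┃                            ┃ 
           ┃                            ┃ 
           ┗━━━━━━━━━━━━━━━━━━━━━━━━━━━━┛━


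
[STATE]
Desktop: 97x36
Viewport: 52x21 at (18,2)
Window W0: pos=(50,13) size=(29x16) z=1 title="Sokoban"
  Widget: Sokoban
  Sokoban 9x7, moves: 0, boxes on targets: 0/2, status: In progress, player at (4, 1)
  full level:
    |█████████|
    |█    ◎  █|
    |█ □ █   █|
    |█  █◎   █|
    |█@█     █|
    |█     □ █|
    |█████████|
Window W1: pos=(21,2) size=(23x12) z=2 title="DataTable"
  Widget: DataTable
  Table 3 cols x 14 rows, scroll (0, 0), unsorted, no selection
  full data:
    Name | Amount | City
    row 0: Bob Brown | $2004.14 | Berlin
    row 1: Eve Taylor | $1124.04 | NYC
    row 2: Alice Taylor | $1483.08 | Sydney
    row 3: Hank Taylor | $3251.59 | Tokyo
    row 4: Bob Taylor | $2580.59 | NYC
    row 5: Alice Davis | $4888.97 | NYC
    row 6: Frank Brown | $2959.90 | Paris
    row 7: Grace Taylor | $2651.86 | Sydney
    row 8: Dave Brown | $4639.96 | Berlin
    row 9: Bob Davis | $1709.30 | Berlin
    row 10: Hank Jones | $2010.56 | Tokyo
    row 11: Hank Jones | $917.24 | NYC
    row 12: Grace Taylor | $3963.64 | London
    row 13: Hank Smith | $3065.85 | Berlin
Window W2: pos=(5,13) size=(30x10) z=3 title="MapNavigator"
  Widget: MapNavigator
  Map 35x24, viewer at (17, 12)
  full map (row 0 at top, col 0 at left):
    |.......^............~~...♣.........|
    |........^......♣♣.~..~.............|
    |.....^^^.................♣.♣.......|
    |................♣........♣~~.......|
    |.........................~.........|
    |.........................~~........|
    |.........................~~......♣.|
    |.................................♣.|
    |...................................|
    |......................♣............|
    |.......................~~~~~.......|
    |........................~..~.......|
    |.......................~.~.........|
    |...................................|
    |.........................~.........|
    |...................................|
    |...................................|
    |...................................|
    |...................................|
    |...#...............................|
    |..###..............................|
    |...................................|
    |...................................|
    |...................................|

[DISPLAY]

   ┏━━━━━━━━━━━━━━━━━━━━━┓                          
   ┃ DataTable           ┃                          
   ┠─────────────────────┨                          
   ┃Name        │Amount  ┃                          
   ┃────────────┼────────┃                          
   ┃Bob Brown   │$2004.14┃                          
   ┃Eve Taylor  │$1124.04┃                          
   ┃Alice Taylor│$1483.08┃                          
   ┃Hank Taylor │$3251.59┃                          
   ┃Bob Taylor  │$2580.59┃                          
   ┃Alice Davis │$4888.97┃                          
━━━━━━━━━━━━━━━━┓━━━━━━━━┛      ┏━━━━━━━━━━━━━━━━━━━
r               ┃               ┃ Sokoban           
────────────────┨               ┠───────────────────
.......♣........┃               ┃█████████          
........~~~~~...┃               ┃█    ◎  █          
.........~..~...┃               ┃█ □ █   █          
..@.....~.~.....┃               ┃█  █◎   █          
................┃               ┃█@█     █          
..........~.....┃               ┃█     □ █          
━━━━━━━━━━━━━━━━┛               ┃█████████          


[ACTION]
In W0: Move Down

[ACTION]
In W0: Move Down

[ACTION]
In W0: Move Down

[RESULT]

   ┏━━━━━━━━━━━━━━━━━━━━━┓                          
   ┃ DataTable           ┃                          
   ┠─────────────────────┨                          
   ┃Name        │Amount  ┃                          
   ┃────────────┼────────┃                          
   ┃Bob Brown   │$2004.14┃                          
   ┃Eve Taylor  │$1124.04┃                          
   ┃Alice Taylor│$1483.08┃                          
   ┃Hank Taylor │$3251.59┃                          
   ┃Bob Taylor  │$2580.59┃                          
   ┃Alice Davis │$4888.97┃                          
━━━━━━━━━━━━━━━━┓━━━━━━━━┛      ┏━━━━━━━━━━━━━━━━━━━
r               ┃               ┃ Sokoban           
────────────────┨               ┠───────────────────
.......♣........┃               ┃█████████          
........~~~~~...┃               ┃█    ◎  █          
.........~..~...┃               ┃█ □ █   █          
..@.....~.~.....┃               ┃█  █◎   █          
................┃               ┃█ █     █          
..........~.....┃               ┃█@    □ █          
━━━━━━━━━━━━━━━━┛               ┃█████████          


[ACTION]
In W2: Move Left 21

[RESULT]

   ┏━━━━━━━━━━━━━━━━━━━━━┓                          
   ┃ DataTable           ┃                          
   ┠─────────────────────┨                          
   ┃Name        │Amount  ┃                          
   ┃────────────┼────────┃                          
   ┃Bob Brown   │$2004.14┃                          
   ┃Eve Taylor  │$1124.04┃                          
   ┃Alice Taylor│$1483.08┃                          
   ┃Hank Taylor │$3251.59┃                          
   ┃Bob Taylor  │$2580.59┃                          
   ┃Alice Davis │$4888.97┃                          
━━━━━━━━━━━━━━━━┓━━━━━━━━┛      ┏━━━━━━━━━━━━━━━━━━━
r               ┃               ┃ Sokoban           
────────────────┨               ┠───────────────────
  ..............┃               ┃█████████          
  ..............┃               ┃█    ◎  █          
  ..............┃               ┃█ □ █   █          
  @.............┃               ┃█  █◎   █          
  ..............┃               ┃█ █     █          
  ..............┃               ┃█@    □ █          
━━━━━━━━━━━━━━━━┛               ┃█████████          


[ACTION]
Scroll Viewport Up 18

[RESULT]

                                                    
                                                    
   ┏━━━━━━━━━━━━━━━━━━━━━┓                          
   ┃ DataTable           ┃                          
   ┠─────────────────────┨                          
   ┃Name        │Amount  ┃                          
   ┃────────────┼────────┃                          
   ┃Bob Brown   │$2004.14┃                          
   ┃Eve Taylor  │$1124.04┃                          
   ┃Alice Taylor│$1483.08┃                          
   ┃Hank Taylor │$3251.59┃                          
   ┃Bob Taylor  │$2580.59┃                          
   ┃Alice Davis │$4888.97┃                          
━━━━━━━━━━━━━━━━┓━━━━━━━━┛      ┏━━━━━━━━━━━━━━━━━━━
r               ┃               ┃ Sokoban           
────────────────┨               ┠───────────────────
  ..............┃               ┃█████████          
  ..............┃               ┃█    ◎  █          
  ..............┃               ┃█ □ █   █          
  @.............┃               ┃█  █◎   █          
  ..............┃               ┃█ █     █          


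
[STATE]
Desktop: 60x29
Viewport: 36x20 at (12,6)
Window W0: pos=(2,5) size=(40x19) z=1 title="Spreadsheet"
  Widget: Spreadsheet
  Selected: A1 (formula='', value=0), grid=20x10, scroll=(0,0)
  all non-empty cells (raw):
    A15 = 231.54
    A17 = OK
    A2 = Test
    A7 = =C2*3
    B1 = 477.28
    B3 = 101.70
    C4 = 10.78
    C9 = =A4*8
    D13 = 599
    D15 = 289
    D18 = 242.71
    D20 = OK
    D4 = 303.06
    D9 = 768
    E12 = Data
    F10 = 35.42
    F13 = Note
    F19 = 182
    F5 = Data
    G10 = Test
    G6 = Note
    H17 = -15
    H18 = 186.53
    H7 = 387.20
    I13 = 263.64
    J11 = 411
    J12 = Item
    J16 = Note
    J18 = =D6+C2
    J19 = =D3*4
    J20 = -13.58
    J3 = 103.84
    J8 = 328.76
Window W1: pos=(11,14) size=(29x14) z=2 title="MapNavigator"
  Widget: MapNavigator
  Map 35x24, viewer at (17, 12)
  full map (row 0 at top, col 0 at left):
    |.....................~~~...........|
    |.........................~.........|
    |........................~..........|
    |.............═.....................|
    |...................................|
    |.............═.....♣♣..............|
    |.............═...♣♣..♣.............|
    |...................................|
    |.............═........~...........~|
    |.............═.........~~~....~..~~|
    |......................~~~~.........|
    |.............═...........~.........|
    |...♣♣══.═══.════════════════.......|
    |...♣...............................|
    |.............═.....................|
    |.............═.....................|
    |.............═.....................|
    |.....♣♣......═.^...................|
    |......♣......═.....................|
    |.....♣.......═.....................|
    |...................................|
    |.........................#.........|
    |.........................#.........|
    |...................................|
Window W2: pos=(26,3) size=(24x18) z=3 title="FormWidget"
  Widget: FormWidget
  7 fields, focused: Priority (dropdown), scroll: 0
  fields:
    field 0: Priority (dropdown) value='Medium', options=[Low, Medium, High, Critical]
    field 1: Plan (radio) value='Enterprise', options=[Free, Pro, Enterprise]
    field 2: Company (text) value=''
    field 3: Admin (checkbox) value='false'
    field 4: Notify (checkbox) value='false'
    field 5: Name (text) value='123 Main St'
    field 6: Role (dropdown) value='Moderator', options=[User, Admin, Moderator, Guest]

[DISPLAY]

eet           ┃> Priority:   [Mediu▼
──────────────┃  Plan:       ( ) Fre
              ┃  Company:    [      
      B       ┃  Admin:      [ ]    
--------------┃  Notify:     [ ]    
[0]  477.28   ┃  Name:       [123 Ma
          0   ┃  Role:       [Moder▼
  0  101.70   ┃                     
━━━━━━━━━━━━━━┃                     
 MapNavigator ┃                     
──────────────┃                     
..............┃                     
.........═....┃                     
.........═....┃                     
..............┗━━━━━━━━━━━━━━━━━━━━━
.........═...........~.....┃ ┃      
♣══.═══.═════@══════════...┃a┃      
...........................┃━┛      
.........═.................┃        
.........═.................┃        


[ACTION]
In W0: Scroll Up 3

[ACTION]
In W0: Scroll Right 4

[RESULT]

eet           ┃> Priority:   [Mediu▼
──────────────┃  Plan:       ( ) Fre
              ┃  Company:    [      
      F       ┃  Admin:      [ ]    
--------------┃  Notify:     [ ]    
  0       0   ┃  Name:       [123 Ma
  0       0   ┃  Role:       [Moder▼
  0       0   ┃                     
━━━━━━━━━━━━━━┃                     
 MapNavigator ┃                     
──────────────┃                     
..............┃                     
.........═....┃                     
.........═....┃                     
..............┗━━━━━━━━━━━━━━━━━━━━━
.........═...........~.....┃ ┃      
♣══.═══.═════@══════════...┃ ┃      
...........................┃━┛      
.........═.................┃        
.........═.................┃        


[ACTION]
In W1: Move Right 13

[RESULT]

eet           ┃> Priority:   [Mediu▼
──────────────┃  Plan:       ( ) Fre
              ┃  Company:    [      
      F       ┃  Admin:      [ ]    
--------------┃  Notify:     [ ]    
  0       0   ┃  Name:       [123 Ma
  0       0   ┃  Role:       [Moder▼
  0       0   ┃                     
━━━━━━━━━━━━━━┃                     
 MapNavigator ┃                     
──────────────┃                     
..............┃                     
.....~........┃                     
......~~~....~┃                     
.....~~~~.....┗━━━━━━━━━━━━━━━━━━━━━
........~.........         ┃ ┃      
═══════════..@....         ┃ ┃      
..................         ┃━┛      
..................         ┃        
..................         ┃        
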